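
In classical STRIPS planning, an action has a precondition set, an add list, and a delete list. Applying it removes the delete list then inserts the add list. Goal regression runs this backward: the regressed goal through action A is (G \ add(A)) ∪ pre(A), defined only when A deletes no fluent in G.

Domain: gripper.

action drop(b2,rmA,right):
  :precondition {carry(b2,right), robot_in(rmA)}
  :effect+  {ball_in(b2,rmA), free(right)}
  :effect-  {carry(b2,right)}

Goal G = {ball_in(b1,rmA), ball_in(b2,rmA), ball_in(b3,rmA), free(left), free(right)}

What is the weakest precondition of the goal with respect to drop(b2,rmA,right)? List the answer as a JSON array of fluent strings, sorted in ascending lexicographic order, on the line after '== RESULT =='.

Compute (G \ add) ∪ pre:
  G ∩ del = {}  (empty — regression defined)
  G \ add = {ball_in(b1,rmA), ball_in(b2,rmA), ball_in(b3,rmA), free(left), free(right)} \ {ball_in(b2,rmA), free(right)} = {ball_in(b1,rmA), ball_in(b3,rmA), free(left)}
  ∪ pre   = {ball_in(b1,rmA), ball_in(b3,rmA), free(left)} ∪ {carry(b2,right), robot_in(rmA)}
          = {ball_in(b1,rmA), ball_in(b3,rmA), carry(b2,right), free(left), robot_in(rmA)}

== RESULT ==
["ball_in(b1,rmA)", "ball_in(b3,rmA)", "carry(b2,right)", "free(left)", "robot_in(rmA)"]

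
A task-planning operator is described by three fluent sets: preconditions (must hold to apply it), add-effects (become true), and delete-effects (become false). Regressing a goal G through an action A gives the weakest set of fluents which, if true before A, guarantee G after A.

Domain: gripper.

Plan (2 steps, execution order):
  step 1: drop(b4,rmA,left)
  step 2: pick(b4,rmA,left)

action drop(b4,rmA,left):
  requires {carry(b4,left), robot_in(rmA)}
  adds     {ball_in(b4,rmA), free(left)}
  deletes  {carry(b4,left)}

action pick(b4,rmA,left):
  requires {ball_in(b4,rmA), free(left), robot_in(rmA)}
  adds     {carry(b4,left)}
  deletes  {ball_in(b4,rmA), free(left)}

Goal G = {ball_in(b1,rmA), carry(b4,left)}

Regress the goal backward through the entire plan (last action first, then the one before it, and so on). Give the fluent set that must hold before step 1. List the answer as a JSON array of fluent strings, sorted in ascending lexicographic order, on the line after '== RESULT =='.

Work backward from the goal:
  through step 2 (pick(b4,rmA,left)): drop {carry(b4,left)}, keep {ball_in(b1,rmA)}, require {ball_in(b4,rmA), free(left), robot_in(rmA)}
    → {ball_in(b1,rmA), ball_in(b4,rmA), free(left), robot_in(rmA)}
  through step 1 (drop(b4,rmA,left)): drop {ball_in(b4,rmA), free(left)}, keep {ball_in(b1,rmA), robot_in(rmA)}, require {carry(b4,left), robot_in(rmA)}
    → {ball_in(b1,rmA), carry(b4,left), robot_in(rmA)}

== RESULT ==
["ball_in(b1,rmA)", "carry(b4,left)", "robot_in(rmA)"]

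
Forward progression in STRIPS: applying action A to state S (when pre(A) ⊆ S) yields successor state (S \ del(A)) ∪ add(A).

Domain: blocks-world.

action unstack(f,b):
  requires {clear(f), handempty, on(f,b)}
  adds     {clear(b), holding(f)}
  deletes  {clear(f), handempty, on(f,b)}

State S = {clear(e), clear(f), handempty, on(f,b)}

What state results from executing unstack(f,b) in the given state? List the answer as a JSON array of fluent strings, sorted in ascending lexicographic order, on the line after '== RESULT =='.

Compute (S \ del) ∪ add:
  pre ⊆ S: {clear(f), handempty, on(f,b)} ⊆ S  — applicable
  S \ del = {clear(e)}
  ∪ add   = {clear(b), clear(e), holding(f)}

== RESULT ==
["clear(b)", "clear(e)", "holding(f)"]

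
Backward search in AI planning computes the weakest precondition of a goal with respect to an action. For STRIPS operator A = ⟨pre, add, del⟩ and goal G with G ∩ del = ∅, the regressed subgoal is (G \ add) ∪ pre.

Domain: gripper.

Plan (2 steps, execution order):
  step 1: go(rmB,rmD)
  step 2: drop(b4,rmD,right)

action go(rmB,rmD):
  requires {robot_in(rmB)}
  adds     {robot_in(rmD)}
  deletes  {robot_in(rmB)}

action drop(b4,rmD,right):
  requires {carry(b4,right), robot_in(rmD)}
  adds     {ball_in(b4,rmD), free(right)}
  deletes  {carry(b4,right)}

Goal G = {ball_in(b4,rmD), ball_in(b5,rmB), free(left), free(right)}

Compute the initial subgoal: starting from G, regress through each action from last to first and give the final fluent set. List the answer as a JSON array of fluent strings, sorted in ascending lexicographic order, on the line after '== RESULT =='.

Regress step by step:
  through step 2 (drop(b4,rmD,right)): drop {ball_in(b4,rmD), free(right)}, keep {ball_in(b5,rmB), free(left)}, require {carry(b4,right), robot_in(rmD)}
    → {ball_in(b5,rmB), carry(b4,right), free(left), robot_in(rmD)}
  through step 1 (go(rmB,rmD)): drop {robot_in(rmD)}, keep {ball_in(b5,rmB), carry(b4,right), free(left)}, require {robot_in(rmB)}
    → {ball_in(b5,rmB), carry(b4,right), free(left), robot_in(rmB)}

== RESULT ==
["ball_in(b5,rmB)", "carry(b4,right)", "free(left)", "robot_in(rmB)"]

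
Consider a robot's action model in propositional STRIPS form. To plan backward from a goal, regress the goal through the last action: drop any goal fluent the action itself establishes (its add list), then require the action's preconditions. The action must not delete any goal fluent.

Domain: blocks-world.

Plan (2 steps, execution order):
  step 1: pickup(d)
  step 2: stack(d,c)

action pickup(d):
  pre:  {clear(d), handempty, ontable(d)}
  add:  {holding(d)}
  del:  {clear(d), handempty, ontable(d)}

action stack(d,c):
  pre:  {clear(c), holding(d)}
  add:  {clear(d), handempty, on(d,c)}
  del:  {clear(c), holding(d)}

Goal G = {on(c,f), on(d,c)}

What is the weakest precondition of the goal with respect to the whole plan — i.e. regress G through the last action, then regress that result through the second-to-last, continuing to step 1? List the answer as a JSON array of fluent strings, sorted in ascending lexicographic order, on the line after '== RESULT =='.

Regress step by step:
  through step 2 (stack(d,c)): drop {on(d,c)}, keep {on(c,f)}, require {clear(c), holding(d)}
    → {clear(c), holding(d), on(c,f)}
  through step 1 (pickup(d)): drop {holding(d)}, keep {clear(c), on(c,f)}, require {clear(d), handempty, ontable(d)}
    → {clear(c), clear(d), handempty, on(c,f), ontable(d)}

== RESULT ==
["clear(c)", "clear(d)", "handempty", "on(c,f)", "ontable(d)"]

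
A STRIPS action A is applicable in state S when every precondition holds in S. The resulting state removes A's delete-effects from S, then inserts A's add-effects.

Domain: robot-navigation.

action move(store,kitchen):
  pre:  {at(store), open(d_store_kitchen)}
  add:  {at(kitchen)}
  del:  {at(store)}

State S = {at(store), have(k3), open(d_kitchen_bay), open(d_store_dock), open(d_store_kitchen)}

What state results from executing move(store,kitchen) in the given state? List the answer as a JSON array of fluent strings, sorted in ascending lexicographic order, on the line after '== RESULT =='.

Compute (S \ del) ∪ add:
  pre ⊆ S: {at(store), open(d_store_kitchen)} ⊆ S  — applicable
  S \ del = {have(k3), open(d_kitchen_bay), open(d_store_dock), open(d_store_kitchen)}
  ∪ add   = {at(kitchen), have(k3), open(d_kitchen_bay), open(d_store_dock), open(d_store_kitchen)}

== RESULT ==
["at(kitchen)", "have(k3)", "open(d_kitchen_bay)", "open(d_store_dock)", "open(d_store_kitchen)"]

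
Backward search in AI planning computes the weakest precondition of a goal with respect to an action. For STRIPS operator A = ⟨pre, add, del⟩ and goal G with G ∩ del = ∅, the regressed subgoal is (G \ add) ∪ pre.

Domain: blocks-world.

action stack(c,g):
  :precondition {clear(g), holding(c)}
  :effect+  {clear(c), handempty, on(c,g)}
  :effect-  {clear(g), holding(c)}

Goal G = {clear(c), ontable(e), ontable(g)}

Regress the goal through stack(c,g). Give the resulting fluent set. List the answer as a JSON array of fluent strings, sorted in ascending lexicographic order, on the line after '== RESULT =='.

Regress:
  G ∩ del = {}  (empty — regression defined)
  G \ add = {clear(c), ontable(e), ontable(g)} \ {clear(c), handempty, on(c,g)} = {ontable(e), ontable(g)}
  ∪ pre   = {ontable(e), ontable(g)} ∪ {clear(g), holding(c)}
          = {clear(g), holding(c), ontable(e), ontable(g)}

== RESULT ==
["clear(g)", "holding(c)", "ontable(e)", "ontable(g)"]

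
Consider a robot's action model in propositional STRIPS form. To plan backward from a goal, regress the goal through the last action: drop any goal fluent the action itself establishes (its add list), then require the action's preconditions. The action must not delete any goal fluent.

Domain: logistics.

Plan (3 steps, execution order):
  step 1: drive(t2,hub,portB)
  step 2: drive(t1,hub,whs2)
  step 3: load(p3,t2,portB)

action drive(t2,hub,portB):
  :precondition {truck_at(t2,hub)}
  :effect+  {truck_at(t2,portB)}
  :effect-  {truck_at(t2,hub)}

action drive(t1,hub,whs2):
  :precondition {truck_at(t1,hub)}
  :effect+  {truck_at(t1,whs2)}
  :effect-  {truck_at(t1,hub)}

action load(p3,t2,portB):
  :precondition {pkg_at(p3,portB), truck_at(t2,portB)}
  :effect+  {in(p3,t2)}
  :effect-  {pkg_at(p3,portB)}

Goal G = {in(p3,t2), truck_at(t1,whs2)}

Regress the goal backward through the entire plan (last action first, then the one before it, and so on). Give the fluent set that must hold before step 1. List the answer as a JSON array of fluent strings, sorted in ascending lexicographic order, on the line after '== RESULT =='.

Work backward from the goal:
  through step 3 (load(p3,t2,portB)): drop {in(p3,t2)}, keep {truck_at(t1,whs2)}, require {pkg_at(p3,portB), truck_at(t2,portB)}
    → {pkg_at(p3,portB), truck_at(t1,whs2), truck_at(t2,portB)}
  through step 2 (drive(t1,hub,whs2)): drop {truck_at(t1,whs2)}, keep {pkg_at(p3,portB), truck_at(t2,portB)}, require {truck_at(t1,hub)}
    → {pkg_at(p3,portB), truck_at(t1,hub), truck_at(t2,portB)}
  through step 1 (drive(t2,hub,portB)): drop {truck_at(t2,portB)}, keep {pkg_at(p3,portB), truck_at(t1,hub)}, require {truck_at(t2,hub)}
    → {pkg_at(p3,portB), truck_at(t1,hub), truck_at(t2,hub)}

== RESULT ==
["pkg_at(p3,portB)", "truck_at(t1,hub)", "truck_at(t2,hub)"]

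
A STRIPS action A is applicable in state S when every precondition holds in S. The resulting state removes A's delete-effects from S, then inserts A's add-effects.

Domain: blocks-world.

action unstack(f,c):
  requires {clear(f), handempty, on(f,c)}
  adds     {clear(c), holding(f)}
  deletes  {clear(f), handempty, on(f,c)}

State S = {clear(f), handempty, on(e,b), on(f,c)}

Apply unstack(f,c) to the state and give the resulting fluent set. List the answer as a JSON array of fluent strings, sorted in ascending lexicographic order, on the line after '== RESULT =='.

Compute (S \ del) ∪ add:
  pre ⊆ S: {clear(f), handempty, on(f,c)} ⊆ S  — applicable
  S \ del = {on(e,b)}
  ∪ add   = {clear(c), holding(f), on(e,b)}

== RESULT ==
["clear(c)", "holding(f)", "on(e,b)"]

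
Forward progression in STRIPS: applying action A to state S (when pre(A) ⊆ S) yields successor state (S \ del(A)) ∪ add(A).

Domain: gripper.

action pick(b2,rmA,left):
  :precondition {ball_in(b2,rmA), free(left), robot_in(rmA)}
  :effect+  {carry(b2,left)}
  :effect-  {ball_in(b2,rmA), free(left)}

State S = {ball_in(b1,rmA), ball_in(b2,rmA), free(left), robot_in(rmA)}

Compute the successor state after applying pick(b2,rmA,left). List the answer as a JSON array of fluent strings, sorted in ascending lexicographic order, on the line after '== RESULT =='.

Compute (S \ del) ∪ add:
  pre ⊆ S: {ball_in(b2,rmA), free(left), robot_in(rmA)} ⊆ S  — applicable
  S \ del = {ball_in(b1,rmA), robot_in(rmA)}
  ∪ add   = {ball_in(b1,rmA), carry(b2,left), robot_in(rmA)}

== RESULT ==
["ball_in(b1,rmA)", "carry(b2,left)", "robot_in(rmA)"]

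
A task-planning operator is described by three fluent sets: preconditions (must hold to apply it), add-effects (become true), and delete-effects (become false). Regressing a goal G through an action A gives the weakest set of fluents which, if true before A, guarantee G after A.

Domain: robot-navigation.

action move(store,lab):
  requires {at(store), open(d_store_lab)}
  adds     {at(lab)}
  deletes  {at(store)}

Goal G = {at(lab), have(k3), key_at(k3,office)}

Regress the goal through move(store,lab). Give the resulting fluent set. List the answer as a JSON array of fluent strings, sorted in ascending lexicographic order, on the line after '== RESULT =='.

Regress:
  G ∩ del = {}  (empty — regression defined)
  G \ add = {at(lab), have(k3), key_at(k3,office)} \ {at(lab)} = {have(k3), key_at(k3,office)}
  ∪ pre   = {have(k3), key_at(k3,office)} ∪ {at(store), open(d_store_lab)}
          = {at(store), have(k3), key_at(k3,office), open(d_store_lab)}

== RESULT ==
["at(store)", "have(k3)", "key_at(k3,office)", "open(d_store_lab)"]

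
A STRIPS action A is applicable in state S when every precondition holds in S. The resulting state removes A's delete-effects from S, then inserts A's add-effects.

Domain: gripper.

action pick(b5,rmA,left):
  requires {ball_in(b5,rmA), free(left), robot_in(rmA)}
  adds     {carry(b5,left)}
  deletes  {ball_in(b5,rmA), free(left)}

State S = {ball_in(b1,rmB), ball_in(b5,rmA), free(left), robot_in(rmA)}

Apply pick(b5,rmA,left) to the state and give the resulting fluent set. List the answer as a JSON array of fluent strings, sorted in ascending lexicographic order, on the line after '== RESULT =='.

Compute (S \ del) ∪ add:
  pre ⊆ S: {ball_in(b5,rmA), free(left), robot_in(rmA)} ⊆ S  — applicable
  S \ del = {ball_in(b1,rmB), robot_in(rmA)}
  ∪ add   = {ball_in(b1,rmB), carry(b5,left), robot_in(rmA)}

== RESULT ==
["ball_in(b1,rmB)", "carry(b5,left)", "robot_in(rmA)"]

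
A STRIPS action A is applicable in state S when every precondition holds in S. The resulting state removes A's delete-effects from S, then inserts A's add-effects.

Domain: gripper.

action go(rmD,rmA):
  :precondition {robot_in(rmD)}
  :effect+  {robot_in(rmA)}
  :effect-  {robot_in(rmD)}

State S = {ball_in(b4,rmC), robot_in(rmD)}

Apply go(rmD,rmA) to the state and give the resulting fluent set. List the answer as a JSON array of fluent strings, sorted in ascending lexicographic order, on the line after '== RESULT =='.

Progress:
  pre ⊆ S: {robot_in(rmD)} ⊆ S  — applicable
  S \ del = {ball_in(b4,rmC)}
  ∪ add   = {ball_in(b4,rmC), robot_in(rmA)}

== RESULT ==
["ball_in(b4,rmC)", "robot_in(rmA)"]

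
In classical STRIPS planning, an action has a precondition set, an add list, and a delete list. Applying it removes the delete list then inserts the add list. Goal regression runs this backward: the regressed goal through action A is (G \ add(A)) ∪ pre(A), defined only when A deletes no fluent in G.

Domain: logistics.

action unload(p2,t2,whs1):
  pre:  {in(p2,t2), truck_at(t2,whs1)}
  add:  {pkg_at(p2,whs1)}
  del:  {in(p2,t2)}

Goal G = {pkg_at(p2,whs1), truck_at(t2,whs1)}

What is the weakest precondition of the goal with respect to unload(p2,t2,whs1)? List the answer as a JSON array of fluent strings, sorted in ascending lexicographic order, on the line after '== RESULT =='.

Regress:
  G ∩ del = {}  (empty — regression defined)
  G \ add = {pkg_at(p2,whs1), truck_at(t2,whs1)} \ {pkg_at(p2,whs1)} = {truck_at(t2,whs1)}
  ∪ pre   = {truck_at(t2,whs1)} ∪ {in(p2,t2), truck_at(t2,whs1)}
          = {in(p2,t2), truck_at(t2,whs1)}

== RESULT ==
["in(p2,t2)", "truck_at(t2,whs1)"]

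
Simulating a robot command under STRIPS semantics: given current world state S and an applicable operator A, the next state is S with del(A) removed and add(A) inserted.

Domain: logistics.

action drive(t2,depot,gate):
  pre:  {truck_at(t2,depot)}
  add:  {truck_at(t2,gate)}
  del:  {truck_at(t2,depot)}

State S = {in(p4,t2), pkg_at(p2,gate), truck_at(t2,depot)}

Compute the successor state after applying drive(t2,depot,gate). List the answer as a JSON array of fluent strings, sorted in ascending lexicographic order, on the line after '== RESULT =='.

Compute (S \ del) ∪ add:
  pre ⊆ S: {truck_at(t2,depot)} ⊆ S  — applicable
  S \ del = {in(p4,t2), pkg_at(p2,gate)}
  ∪ add   = {in(p4,t2), pkg_at(p2,gate), truck_at(t2,gate)}

== RESULT ==
["in(p4,t2)", "pkg_at(p2,gate)", "truck_at(t2,gate)"]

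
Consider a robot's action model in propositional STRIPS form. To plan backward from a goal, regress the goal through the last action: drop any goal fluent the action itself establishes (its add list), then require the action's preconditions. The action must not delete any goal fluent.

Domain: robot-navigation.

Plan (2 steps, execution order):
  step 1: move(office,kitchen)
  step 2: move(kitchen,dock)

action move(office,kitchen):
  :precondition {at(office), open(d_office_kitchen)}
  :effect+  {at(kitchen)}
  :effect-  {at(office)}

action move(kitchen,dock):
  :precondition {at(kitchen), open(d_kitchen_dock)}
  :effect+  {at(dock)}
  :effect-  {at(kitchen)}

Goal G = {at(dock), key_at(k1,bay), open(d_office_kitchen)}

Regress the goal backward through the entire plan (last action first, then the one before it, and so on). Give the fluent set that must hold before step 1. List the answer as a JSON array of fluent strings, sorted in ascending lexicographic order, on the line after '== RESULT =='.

Work backward from the goal:
  through step 2 (move(kitchen,dock)): drop {at(dock)}, keep {key_at(k1,bay), open(d_office_kitchen)}, require {at(kitchen), open(d_kitchen_dock)}
    → {at(kitchen), key_at(k1,bay), open(d_kitchen_dock), open(d_office_kitchen)}
  through step 1 (move(office,kitchen)): drop {at(kitchen)}, keep {key_at(k1,bay), open(d_kitchen_dock), open(d_office_kitchen)}, require {at(office), open(d_office_kitchen)}
    → {at(office), key_at(k1,bay), open(d_kitchen_dock), open(d_office_kitchen)}

== RESULT ==
["at(office)", "key_at(k1,bay)", "open(d_kitchen_dock)", "open(d_office_kitchen)"]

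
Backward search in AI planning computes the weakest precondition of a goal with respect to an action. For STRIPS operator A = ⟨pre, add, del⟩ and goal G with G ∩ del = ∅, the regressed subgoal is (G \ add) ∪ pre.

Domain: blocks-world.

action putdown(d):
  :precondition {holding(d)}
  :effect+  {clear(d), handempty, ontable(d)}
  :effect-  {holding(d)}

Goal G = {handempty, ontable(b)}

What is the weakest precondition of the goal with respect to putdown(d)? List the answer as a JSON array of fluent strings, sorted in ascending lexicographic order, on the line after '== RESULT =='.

Compute (G \ add) ∪ pre:
  G ∩ del = {}  (empty — regression defined)
  G \ add = {handempty, ontable(b)} \ {clear(d), handempty, ontable(d)} = {ontable(b)}
  ∪ pre   = {ontable(b)} ∪ {holding(d)}
          = {holding(d), ontable(b)}

== RESULT ==
["holding(d)", "ontable(b)"]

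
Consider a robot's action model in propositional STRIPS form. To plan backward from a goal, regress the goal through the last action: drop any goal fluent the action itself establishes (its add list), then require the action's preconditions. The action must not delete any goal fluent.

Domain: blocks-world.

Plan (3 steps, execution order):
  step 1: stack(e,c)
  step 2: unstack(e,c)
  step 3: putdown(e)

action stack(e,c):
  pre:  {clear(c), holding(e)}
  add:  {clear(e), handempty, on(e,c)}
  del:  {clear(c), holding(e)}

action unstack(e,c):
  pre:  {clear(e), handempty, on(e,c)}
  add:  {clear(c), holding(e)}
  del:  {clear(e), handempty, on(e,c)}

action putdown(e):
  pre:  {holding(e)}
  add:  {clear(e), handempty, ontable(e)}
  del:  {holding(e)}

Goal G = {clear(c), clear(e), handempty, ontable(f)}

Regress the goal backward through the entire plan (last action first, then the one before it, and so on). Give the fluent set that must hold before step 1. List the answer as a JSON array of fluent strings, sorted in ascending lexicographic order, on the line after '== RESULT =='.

Work backward from the goal:
  through step 3 (putdown(e)): drop {clear(e), handempty}, keep {clear(c), ontable(f)}, require {holding(e)}
    → {clear(c), holding(e), ontable(f)}
  through step 2 (unstack(e,c)): drop {clear(c), holding(e)}, keep {ontable(f)}, require {clear(e), handempty, on(e,c)}
    → {clear(e), handempty, on(e,c), ontable(f)}
  through step 1 (stack(e,c)): drop {clear(e), handempty, on(e,c)}, keep {ontable(f)}, require {clear(c), holding(e)}
    → {clear(c), holding(e), ontable(f)}

== RESULT ==
["clear(c)", "holding(e)", "ontable(f)"]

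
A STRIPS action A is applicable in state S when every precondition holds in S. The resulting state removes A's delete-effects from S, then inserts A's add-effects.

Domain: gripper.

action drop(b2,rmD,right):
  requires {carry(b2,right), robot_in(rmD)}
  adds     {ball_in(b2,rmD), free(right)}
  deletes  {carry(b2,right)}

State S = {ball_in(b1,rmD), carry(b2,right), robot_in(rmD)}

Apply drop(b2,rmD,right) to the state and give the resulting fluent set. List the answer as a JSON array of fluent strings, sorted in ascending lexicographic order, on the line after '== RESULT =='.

Progress:
  pre ⊆ S: {carry(b2,right), robot_in(rmD)} ⊆ S  — applicable
  S \ del = {ball_in(b1,rmD), robot_in(rmD)}
  ∪ add   = {ball_in(b1,rmD), ball_in(b2,rmD), free(right), robot_in(rmD)}

== RESULT ==
["ball_in(b1,rmD)", "ball_in(b2,rmD)", "free(right)", "robot_in(rmD)"]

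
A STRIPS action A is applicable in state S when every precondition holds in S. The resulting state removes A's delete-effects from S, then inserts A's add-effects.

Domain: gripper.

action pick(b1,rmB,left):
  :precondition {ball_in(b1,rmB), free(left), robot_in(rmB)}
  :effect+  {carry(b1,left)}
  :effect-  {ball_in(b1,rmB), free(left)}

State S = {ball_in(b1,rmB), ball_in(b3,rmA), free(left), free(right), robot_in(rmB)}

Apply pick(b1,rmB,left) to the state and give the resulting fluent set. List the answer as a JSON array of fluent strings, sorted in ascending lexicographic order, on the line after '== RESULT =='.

Progress:
  pre ⊆ S: {ball_in(b1,rmB), free(left), robot_in(rmB)} ⊆ S  — applicable
  S \ del = {ball_in(b3,rmA), free(right), robot_in(rmB)}
  ∪ add   = {ball_in(b3,rmA), carry(b1,left), free(right), robot_in(rmB)}

== RESULT ==
["ball_in(b3,rmA)", "carry(b1,left)", "free(right)", "robot_in(rmB)"]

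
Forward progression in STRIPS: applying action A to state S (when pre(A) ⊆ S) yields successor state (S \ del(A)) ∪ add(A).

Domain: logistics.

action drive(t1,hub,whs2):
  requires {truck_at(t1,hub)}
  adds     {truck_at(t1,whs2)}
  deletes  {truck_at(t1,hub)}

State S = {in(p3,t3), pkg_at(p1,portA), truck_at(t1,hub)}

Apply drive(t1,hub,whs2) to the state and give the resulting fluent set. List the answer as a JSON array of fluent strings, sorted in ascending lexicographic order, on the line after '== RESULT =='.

Compute (S \ del) ∪ add:
  pre ⊆ S: {truck_at(t1,hub)} ⊆ S  — applicable
  S \ del = {in(p3,t3), pkg_at(p1,portA)}
  ∪ add   = {in(p3,t3), pkg_at(p1,portA), truck_at(t1,whs2)}

== RESULT ==
["in(p3,t3)", "pkg_at(p1,portA)", "truck_at(t1,whs2)"]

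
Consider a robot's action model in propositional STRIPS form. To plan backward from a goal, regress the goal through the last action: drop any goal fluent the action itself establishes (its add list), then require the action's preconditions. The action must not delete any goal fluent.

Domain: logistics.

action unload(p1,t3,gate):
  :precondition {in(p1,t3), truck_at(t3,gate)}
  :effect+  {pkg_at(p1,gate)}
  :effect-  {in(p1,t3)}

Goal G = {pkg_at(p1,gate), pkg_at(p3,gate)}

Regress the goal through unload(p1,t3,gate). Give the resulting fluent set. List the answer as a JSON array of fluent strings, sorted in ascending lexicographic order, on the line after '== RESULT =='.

Compute (G \ add) ∪ pre:
  G ∩ del = {}  (empty — regression defined)
  G \ add = {pkg_at(p1,gate), pkg_at(p3,gate)} \ {pkg_at(p1,gate)} = {pkg_at(p3,gate)}
  ∪ pre   = {pkg_at(p3,gate)} ∪ {in(p1,t3), truck_at(t3,gate)}
          = {in(p1,t3), pkg_at(p3,gate), truck_at(t3,gate)}

== RESULT ==
["in(p1,t3)", "pkg_at(p3,gate)", "truck_at(t3,gate)"]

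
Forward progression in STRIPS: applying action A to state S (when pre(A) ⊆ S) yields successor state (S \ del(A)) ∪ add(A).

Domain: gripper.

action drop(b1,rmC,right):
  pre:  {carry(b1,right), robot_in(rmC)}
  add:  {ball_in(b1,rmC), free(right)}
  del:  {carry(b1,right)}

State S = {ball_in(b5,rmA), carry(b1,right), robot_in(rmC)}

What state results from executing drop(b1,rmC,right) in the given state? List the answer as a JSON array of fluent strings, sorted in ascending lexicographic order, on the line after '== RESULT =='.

Compute (S \ del) ∪ add:
  pre ⊆ S: {carry(b1,right), robot_in(rmC)} ⊆ S  — applicable
  S \ del = {ball_in(b5,rmA), robot_in(rmC)}
  ∪ add   = {ball_in(b1,rmC), ball_in(b5,rmA), free(right), robot_in(rmC)}

== RESULT ==
["ball_in(b1,rmC)", "ball_in(b5,rmA)", "free(right)", "robot_in(rmC)"]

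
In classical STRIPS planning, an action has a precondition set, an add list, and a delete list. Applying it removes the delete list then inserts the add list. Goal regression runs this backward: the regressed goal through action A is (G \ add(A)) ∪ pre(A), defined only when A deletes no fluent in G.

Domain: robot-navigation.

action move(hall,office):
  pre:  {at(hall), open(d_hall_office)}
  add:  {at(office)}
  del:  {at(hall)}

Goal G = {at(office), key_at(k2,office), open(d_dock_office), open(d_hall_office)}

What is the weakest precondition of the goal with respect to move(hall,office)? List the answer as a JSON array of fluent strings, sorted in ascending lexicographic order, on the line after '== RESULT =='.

Regress:
  G ∩ del = {}  (empty — regression defined)
  G \ add = {at(office), key_at(k2,office), open(d_dock_office), open(d_hall_office)} \ {at(office)} = {key_at(k2,office), open(d_dock_office), open(d_hall_office)}
  ∪ pre   = {key_at(k2,office), open(d_dock_office), open(d_hall_office)} ∪ {at(hall), open(d_hall_office)}
          = {at(hall), key_at(k2,office), open(d_dock_office), open(d_hall_office)}

== RESULT ==
["at(hall)", "key_at(k2,office)", "open(d_dock_office)", "open(d_hall_office)"]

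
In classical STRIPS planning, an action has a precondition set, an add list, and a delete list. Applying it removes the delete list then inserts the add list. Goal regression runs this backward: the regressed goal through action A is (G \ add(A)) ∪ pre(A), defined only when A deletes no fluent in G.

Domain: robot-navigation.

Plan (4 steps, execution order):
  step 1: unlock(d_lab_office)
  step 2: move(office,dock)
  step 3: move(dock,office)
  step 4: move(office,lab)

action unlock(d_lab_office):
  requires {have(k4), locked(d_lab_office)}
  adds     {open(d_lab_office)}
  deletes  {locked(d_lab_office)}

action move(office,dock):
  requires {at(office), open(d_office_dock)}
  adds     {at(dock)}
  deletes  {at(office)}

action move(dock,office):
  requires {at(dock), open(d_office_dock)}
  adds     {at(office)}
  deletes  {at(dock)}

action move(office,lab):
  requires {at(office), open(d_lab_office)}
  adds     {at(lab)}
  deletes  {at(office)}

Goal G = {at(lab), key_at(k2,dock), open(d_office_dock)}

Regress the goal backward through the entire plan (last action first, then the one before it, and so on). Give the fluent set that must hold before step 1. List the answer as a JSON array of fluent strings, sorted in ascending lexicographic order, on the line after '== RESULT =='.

Work backward from the goal:
  through step 4 (move(office,lab)): drop {at(lab)}, keep {key_at(k2,dock), open(d_office_dock)}, require {at(office), open(d_lab_office)}
    → {at(office), key_at(k2,dock), open(d_lab_office), open(d_office_dock)}
  through step 3 (move(dock,office)): drop {at(office)}, keep {key_at(k2,dock), open(d_lab_office), open(d_office_dock)}, require {at(dock), open(d_office_dock)}
    → {at(dock), key_at(k2,dock), open(d_lab_office), open(d_office_dock)}
  through step 2 (move(office,dock)): drop {at(dock)}, keep {key_at(k2,dock), open(d_lab_office), open(d_office_dock)}, require {at(office), open(d_office_dock)}
    → {at(office), key_at(k2,dock), open(d_lab_office), open(d_office_dock)}
  through step 1 (unlock(d_lab_office)): drop {open(d_lab_office)}, keep {at(office), key_at(k2,dock), open(d_office_dock)}, require {have(k4), locked(d_lab_office)}
    → {at(office), have(k4), key_at(k2,dock), locked(d_lab_office), open(d_office_dock)}

== RESULT ==
["at(office)", "have(k4)", "key_at(k2,dock)", "locked(d_lab_office)", "open(d_office_dock)"]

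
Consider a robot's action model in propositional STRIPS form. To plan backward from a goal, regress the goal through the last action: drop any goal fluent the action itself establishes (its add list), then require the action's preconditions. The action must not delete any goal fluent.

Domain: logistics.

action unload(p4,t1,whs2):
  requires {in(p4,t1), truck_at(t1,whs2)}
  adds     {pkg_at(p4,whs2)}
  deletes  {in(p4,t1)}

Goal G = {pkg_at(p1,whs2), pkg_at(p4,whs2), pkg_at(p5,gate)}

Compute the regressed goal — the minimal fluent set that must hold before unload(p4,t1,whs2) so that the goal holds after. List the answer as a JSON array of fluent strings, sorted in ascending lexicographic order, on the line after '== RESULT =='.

Compute (G \ add) ∪ pre:
  G ∩ del = {}  (empty — regression defined)
  G \ add = {pkg_at(p1,whs2), pkg_at(p4,whs2), pkg_at(p5,gate)} \ {pkg_at(p4,whs2)} = {pkg_at(p1,whs2), pkg_at(p5,gate)}
  ∪ pre   = {pkg_at(p1,whs2), pkg_at(p5,gate)} ∪ {in(p4,t1), truck_at(t1,whs2)}
          = {in(p4,t1), pkg_at(p1,whs2), pkg_at(p5,gate), truck_at(t1,whs2)}

== RESULT ==
["in(p4,t1)", "pkg_at(p1,whs2)", "pkg_at(p5,gate)", "truck_at(t1,whs2)"]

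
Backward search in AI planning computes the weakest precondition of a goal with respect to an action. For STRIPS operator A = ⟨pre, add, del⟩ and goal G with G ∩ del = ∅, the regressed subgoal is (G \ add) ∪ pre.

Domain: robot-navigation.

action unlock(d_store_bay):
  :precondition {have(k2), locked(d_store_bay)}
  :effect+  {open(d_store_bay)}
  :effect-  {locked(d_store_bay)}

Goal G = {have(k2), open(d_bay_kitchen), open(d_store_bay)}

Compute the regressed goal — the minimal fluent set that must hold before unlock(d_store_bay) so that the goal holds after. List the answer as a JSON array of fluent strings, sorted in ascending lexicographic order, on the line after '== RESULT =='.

Regress:
  G ∩ del = {}  (empty — regression defined)
  G \ add = {have(k2), open(d_bay_kitchen), open(d_store_bay)} \ {open(d_store_bay)} = {have(k2), open(d_bay_kitchen)}
  ∪ pre   = {have(k2), open(d_bay_kitchen)} ∪ {have(k2), locked(d_store_bay)}
          = {have(k2), locked(d_store_bay), open(d_bay_kitchen)}

== RESULT ==
["have(k2)", "locked(d_store_bay)", "open(d_bay_kitchen)"]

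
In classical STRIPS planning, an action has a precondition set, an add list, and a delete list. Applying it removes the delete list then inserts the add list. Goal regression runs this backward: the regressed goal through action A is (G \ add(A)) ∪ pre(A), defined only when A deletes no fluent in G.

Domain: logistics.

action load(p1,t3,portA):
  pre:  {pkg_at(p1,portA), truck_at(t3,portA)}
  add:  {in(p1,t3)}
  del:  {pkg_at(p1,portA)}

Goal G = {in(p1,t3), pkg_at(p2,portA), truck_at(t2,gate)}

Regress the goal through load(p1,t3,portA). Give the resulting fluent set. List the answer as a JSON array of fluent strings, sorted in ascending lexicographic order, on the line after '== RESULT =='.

Regress:
  G ∩ del = {}  (empty — regression defined)
  G \ add = {in(p1,t3), pkg_at(p2,portA), truck_at(t2,gate)} \ {in(p1,t3)} = {pkg_at(p2,portA), truck_at(t2,gate)}
  ∪ pre   = {pkg_at(p2,portA), truck_at(t2,gate)} ∪ {pkg_at(p1,portA), truck_at(t3,portA)}
          = {pkg_at(p1,portA), pkg_at(p2,portA), truck_at(t2,gate), truck_at(t3,portA)}

== RESULT ==
["pkg_at(p1,portA)", "pkg_at(p2,portA)", "truck_at(t2,gate)", "truck_at(t3,portA)"]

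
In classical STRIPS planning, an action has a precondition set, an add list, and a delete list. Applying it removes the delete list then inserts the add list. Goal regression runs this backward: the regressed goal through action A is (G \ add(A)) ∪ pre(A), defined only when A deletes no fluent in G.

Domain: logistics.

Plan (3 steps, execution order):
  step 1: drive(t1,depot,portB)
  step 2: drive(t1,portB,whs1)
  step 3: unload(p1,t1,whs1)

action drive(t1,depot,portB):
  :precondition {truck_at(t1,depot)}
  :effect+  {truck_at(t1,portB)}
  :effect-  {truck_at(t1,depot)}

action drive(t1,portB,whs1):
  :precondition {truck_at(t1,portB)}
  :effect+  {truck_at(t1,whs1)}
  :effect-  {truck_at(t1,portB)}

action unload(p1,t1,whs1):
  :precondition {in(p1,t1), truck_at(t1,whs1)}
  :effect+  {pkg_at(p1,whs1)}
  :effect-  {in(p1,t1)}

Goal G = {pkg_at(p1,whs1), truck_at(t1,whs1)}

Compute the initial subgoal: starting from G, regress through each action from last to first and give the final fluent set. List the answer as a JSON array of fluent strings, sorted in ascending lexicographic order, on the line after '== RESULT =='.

Work backward from the goal:
  through step 3 (unload(p1,t1,whs1)): drop {pkg_at(p1,whs1)}, keep {truck_at(t1,whs1)}, require {in(p1,t1), truck_at(t1,whs1)}
    → {in(p1,t1), truck_at(t1,whs1)}
  through step 2 (drive(t1,portB,whs1)): drop {truck_at(t1,whs1)}, keep {in(p1,t1)}, require {truck_at(t1,portB)}
    → {in(p1,t1), truck_at(t1,portB)}
  through step 1 (drive(t1,depot,portB)): drop {truck_at(t1,portB)}, keep {in(p1,t1)}, require {truck_at(t1,depot)}
    → {in(p1,t1), truck_at(t1,depot)}

== RESULT ==
["in(p1,t1)", "truck_at(t1,depot)"]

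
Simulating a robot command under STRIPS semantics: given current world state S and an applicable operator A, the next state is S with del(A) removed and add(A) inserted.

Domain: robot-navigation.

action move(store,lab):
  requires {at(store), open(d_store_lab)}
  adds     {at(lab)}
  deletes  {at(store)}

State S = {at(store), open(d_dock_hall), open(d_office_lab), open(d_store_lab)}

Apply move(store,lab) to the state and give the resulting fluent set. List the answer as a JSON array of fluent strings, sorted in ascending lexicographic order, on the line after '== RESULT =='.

Progress:
  pre ⊆ S: {at(store), open(d_store_lab)} ⊆ S  — applicable
  S \ del = {open(d_dock_hall), open(d_office_lab), open(d_store_lab)}
  ∪ add   = {at(lab), open(d_dock_hall), open(d_office_lab), open(d_store_lab)}

== RESULT ==
["at(lab)", "open(d_dock_hall)", "open(d_office_lab)", "open(d_store_lab)"]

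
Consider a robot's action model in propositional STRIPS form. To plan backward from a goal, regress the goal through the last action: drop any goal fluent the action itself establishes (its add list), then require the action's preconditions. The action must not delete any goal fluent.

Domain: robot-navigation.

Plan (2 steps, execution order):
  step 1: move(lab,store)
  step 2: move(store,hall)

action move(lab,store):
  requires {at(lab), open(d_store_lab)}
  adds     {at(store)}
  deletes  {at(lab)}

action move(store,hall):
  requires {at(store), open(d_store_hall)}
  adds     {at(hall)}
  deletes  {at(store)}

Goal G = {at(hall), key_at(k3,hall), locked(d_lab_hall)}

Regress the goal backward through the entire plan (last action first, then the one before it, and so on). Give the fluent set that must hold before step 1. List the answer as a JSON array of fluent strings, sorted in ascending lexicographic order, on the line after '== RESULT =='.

Regress step by step:
  through step 2 (move(store,hall)): drop {at(hall)}, keep {key_at(k3,hall), locked(d_lab_hall)}, require {at(store), open(d_store_hall)}
    → {at(store), key_at(k3,hall), locked(d_lab_hall), open(d_store_hall)}
  through step 1 (move(lab,store)): drop {at(store)}, keep {key_at(k3,hall), locked(d_lab_hall), open(d_store_hall)}, require {at(lab), open(d_store_lab)}
    → {at(lab), key_at(k3,hall), locked(d_lab_hall), open(d_store_hall), open(d_store_lab)}

== RESULT ==
["at(lab)", "key_at(k3,hall)", "locked(d_lab_hall)", "open(d_store_hall)", "open(d_store_lab)"]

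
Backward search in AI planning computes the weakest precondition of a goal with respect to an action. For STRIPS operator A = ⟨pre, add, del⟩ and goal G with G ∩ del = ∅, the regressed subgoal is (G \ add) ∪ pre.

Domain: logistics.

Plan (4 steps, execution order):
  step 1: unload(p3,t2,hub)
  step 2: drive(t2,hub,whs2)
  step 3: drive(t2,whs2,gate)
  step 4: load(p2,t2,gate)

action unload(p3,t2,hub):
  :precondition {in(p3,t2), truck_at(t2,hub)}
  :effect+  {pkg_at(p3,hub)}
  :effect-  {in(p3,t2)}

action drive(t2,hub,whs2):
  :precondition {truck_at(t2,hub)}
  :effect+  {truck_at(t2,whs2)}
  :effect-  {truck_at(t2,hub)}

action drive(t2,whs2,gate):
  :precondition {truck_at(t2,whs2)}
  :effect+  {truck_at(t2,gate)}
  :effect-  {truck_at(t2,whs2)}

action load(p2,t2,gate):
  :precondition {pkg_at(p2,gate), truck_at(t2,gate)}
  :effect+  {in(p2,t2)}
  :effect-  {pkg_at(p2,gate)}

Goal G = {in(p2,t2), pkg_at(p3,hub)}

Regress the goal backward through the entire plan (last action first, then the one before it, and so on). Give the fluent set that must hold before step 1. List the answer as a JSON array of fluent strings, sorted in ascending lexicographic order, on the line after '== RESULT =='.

Work backward from the goal:
  through step 4 (load(p2,t2,gate)): drop {in(p2,t2)}, keep {pkg_at(p3,hub)}, require {pkg_at(p2,gate), truck_at(t2,gate)}
    → {pkg_at(p2,gate), pkg_at(p3,hub), truck_at(t2,gate)}
  through step 3 (drive(t2,whs2,gate)): drop {truck_at(t2,gate)}, keep {pkg_at(p2,gate), pkg_at(p3,hub)}, require {truck_at(t2,whs2)}
    → {pkg_at(p2,gate), pkg_at(p3,hub), truck_at(t2,whs2)}
  through step 2 (drive(t2,hub,whs2)): drop {truck_at(t2,whs2)}, keep {pkg_at(p2,gate), pkg_at(p3,hub)}, require {truck_at(t2,hub)}
    → {pkg_at(p2,gate), pkg_at(p3,hub), truck_at(t2,hub)}
  through step 1 (unload(p3,t2,hub)): drop {pkg_at(p3,hub)}, keep {pkg_at(p2,gate), truck_at(t2,hub)}, require {in(p3,t2), truck_at(t2,hub)}
    → {in(p3,t2), pkg_at(p2,gate), truck_at(t2,hub)}

== RESULT ==
["in(p3,t2)", "pkg_at(p2,gate)", "truck_at(t2,hub)"]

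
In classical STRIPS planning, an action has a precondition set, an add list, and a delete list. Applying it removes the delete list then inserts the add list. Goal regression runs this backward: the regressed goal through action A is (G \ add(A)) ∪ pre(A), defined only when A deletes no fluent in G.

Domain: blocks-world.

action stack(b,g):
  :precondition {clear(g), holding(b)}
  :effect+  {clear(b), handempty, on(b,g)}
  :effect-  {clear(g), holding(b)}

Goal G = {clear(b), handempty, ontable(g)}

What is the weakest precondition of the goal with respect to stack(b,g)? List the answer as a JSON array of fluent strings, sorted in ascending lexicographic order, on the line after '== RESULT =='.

Compute (G \ add) ∪ pre:
  G ∩ del = {}  (empty — regression defined)
  G \ add = {clear(b), handempty, ontable(g)} \ {clear(b), handempty, on(b,g)} = {ontable(g)}
  ∪ pre   = {ontable(g)} ∪ {clear(g), holding(b)}
          = {clear(g), holding(b), ontable(g)}

== RESULT ==
["clear(g)", "holding(b)", "ontable(g)"]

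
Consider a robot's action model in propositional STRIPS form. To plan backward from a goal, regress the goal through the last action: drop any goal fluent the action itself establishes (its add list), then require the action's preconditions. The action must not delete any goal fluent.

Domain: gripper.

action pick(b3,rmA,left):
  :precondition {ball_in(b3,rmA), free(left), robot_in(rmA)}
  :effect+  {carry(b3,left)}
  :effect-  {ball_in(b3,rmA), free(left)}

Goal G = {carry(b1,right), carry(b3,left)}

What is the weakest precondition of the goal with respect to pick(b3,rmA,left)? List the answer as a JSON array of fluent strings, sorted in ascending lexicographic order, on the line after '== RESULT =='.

Regress:
  G ∩ del = {}  (empty — regression defined)
  G \ add = {carry(b1,right), carry(b3,left)} \ {carry(b3,left)} = {carry(b1,right)}
  ∪ pre   = {carry(b1,right)} ∪ {ball_in(b3,rmA), free(left), robot_in(rmA)}
          = {ball_in(b3,rmA), carry(b1,right), free(left), robot_in(rmA)}

== RESULT ==
["ball_in(b3,rmA)", "carry(b1,right)", "free(left)", "robot_in(rmA)"]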